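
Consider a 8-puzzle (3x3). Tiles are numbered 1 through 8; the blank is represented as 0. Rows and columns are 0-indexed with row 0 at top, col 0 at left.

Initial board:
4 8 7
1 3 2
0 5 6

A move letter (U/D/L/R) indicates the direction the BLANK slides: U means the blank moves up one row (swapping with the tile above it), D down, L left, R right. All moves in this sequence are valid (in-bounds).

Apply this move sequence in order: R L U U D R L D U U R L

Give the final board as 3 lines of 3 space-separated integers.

Answer: 0 8 7
4 3 2
1 5 6

Derivation:
After move 1 (R):
4 8 7
1 3 2
5 0 6

After move 2 (L):
4 8 7
1 3 2
0 5 6

After move 3 (U):
4 8 7
0 3 2
1 5 6

After move 4 (U):
0 8 7
4 3 2
1 5 6

After move 5 (D):
4 8 7
0 3 2
1 5 6

After move 6 (R):
4 8 7
3 0 2
1 5 6

After move 7 (L):
4 8 7
0 3 2
1 5 6

After move 8 (D):
4 8 7
1 3 2
0 5 6

After move 9 (U):
4 8 7
0 3 2
1 5 6

After move 10 (U):
0 8 7
4 3 2
1 5 6

After move 11 (R):
8 0 7
4 3 2
1 5 6

After move 12 (L):
0 8 7
4 3 2
1 5 6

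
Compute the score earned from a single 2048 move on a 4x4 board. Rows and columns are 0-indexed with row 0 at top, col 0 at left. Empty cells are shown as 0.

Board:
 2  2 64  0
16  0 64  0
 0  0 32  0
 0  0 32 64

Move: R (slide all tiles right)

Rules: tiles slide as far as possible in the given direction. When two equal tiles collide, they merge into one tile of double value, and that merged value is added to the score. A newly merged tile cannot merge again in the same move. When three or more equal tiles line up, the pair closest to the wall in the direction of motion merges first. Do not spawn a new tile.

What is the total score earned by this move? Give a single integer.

Answer: 4

Derivation:
Slide right:
row 0: [2, 2, 64, 0] -> [0, 0, 4, 64]  score +4 (running 4)
row 1: [16, 0, 64, 0] -> [0, 0, 16, 64]  score +0 (running 4)
row 2: [0, 0, 32, 0] -> [0, 0, 0, 32]  score +0 (running 4)
row 3: [0, 0, 32, 64] -> [0, 0, 32, 64]  score +0 (running 4)
Board after move:
 0  0  4 64
 0  0 16 64
 0  0  0 32
 0  0 32 64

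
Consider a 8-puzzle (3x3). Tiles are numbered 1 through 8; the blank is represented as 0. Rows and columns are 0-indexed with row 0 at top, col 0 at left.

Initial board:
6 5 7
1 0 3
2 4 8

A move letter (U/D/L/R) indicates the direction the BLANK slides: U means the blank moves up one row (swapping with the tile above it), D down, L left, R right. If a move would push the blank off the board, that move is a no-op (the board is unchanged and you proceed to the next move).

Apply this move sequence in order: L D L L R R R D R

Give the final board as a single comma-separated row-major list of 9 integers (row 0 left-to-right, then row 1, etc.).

Answer: 6, 5, 7, 2, 1, 3, 4, 8, 0

Derivation:
After move 1 (L):
6 5 7
0 1 3
2 4 8

After move 2 (D):
6 5 7
2 1 3
0 4 8

After move 3 (L):
6 5 7
2 1 3
0 4 8

After move 4 (L):
6 5 7
2 1 3
0 4 8

After move 5 (R):
6 5 7
2 1 3
4 0 8

After move 6 (R):
6 5 7
2 1 3
4 8 0

After move 7 (R):
6 5 7
2 1 3
4 8 0

After move 8 (D):
6 5 7
2 1 3
4 8 0

After move 9 (R):
6 5 7
2 1 3
4 8 0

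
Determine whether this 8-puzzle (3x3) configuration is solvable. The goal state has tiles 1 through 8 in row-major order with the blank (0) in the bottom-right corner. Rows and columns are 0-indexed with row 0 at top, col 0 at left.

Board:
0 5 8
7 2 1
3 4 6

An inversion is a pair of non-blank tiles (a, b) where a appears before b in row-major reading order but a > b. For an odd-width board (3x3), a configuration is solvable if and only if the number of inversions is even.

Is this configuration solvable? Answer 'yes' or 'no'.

Inversions (pairs i<j in row-major order where tile[i] > tile[j] > 0): 16
16 is even, so the puzzle is solvable.

Answer: yes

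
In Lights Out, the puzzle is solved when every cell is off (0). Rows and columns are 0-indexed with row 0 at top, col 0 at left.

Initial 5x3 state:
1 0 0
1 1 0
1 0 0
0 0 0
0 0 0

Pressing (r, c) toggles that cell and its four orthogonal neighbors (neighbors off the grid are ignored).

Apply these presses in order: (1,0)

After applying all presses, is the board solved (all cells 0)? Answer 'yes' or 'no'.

After press 1 at (1,0):
0 0 0
0 0 0
0 0 0
0 0 0
0 0 0

Lights still on: 0

Answer: yes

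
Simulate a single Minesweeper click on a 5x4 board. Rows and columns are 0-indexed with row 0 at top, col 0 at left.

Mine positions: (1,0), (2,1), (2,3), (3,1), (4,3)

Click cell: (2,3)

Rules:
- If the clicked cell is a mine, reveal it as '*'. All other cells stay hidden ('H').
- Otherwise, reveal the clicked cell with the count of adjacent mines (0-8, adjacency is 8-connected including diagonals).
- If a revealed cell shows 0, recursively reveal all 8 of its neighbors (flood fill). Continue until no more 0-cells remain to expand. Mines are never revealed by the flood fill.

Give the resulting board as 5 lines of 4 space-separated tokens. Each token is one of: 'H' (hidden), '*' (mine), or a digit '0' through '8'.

H H H H
H H H H
H H H *
H H H H
H H H H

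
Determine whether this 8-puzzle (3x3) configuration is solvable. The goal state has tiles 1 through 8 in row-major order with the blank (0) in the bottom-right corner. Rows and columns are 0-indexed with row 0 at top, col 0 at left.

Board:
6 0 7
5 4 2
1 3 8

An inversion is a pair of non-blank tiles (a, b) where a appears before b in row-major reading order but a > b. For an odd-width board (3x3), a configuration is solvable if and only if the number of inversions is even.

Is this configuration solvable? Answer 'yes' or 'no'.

Answer: yes

Derivation:
Inversions (pairs i<j in row-major order where tile[i] > tile[j] > 0): 18
18 is even, so the puzzle is solvable.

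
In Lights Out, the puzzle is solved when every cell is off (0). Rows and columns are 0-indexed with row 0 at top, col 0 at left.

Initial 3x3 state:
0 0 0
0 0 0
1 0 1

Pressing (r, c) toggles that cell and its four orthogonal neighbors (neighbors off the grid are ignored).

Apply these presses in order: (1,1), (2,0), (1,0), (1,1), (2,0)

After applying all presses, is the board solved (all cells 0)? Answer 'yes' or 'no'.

Answer: no

Derivation:
After press 1 at (1,1):
0 1 0
1 1 1
1 1 1

After press 2 at (2,0):
0 1 0
0 1 1
0 0 1

After press 3 at (1,0):
1 1 0
1 0 1
1 0 1

After press 4 at (1,1):
1 0 0
0 1 0
1 1 1

After press 5 at (2,0):
1 0 0
1 1 0
0 0 1

Lights still on: 4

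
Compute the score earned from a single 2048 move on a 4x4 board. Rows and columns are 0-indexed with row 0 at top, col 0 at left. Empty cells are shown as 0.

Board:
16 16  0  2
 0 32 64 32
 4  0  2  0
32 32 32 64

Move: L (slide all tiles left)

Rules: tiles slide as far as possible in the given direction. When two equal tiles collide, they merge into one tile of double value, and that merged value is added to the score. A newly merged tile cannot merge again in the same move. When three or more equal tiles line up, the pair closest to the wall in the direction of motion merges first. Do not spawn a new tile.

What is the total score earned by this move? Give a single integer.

Slide left:
row 0: [16, 16, 0, 2] -> [32, 2, 0, 0]  score +32 (running 32)
row 1: [0, 32, 64, 32] -> [32, 64, 32, 0]  score +0 (running 32)
row 2: [4, 0, 2, 0] -> [4, 2, 0, 0]  score +0 (running 32)
row 3: [32, 32, 32, 64] -> [64, 32, 64, 0]  score +64 (running 96)
Board after move:
32  2  0  0
32 64 32  0
 4  2  0  0
64 32 64  0

Answer: 96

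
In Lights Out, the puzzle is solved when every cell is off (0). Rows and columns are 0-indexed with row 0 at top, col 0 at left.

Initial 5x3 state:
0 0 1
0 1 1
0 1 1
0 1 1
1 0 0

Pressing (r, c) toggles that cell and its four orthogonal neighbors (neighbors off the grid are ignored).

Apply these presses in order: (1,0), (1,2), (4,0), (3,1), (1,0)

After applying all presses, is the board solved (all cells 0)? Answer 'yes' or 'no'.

After press 1 at (1,0):
1 0 1
1 0 1
1 1 1
0 1 1
1 0 0

After press 2 at (1,2):
1 0 0
1 1 0
1 1 0
0 1 1
1 0 0

After press 3 at (4,0):
1 0 0
1 1 0
1 1 0
1 1 1
0 1 0

After press 4 at (3,1):
1 0 0
1 1 0
1 0 0
0 0 0
0 0 0

After press 5 at (1,0):
0 0 0
0 0 0
0 0 0
0 0 0
0 0 0

Lights still on: 0

Answer: yes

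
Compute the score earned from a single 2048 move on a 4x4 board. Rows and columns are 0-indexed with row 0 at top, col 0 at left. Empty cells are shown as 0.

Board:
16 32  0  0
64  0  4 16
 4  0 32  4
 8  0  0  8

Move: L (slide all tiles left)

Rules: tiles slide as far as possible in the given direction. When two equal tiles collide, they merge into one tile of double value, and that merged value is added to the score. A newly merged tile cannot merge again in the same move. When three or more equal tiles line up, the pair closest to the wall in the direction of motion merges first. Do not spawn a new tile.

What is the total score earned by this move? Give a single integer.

Answer: 16

Derivation:
Slide left:
row 0: [16, 32, 0, 0] -> [16, 32, 0, 0]  score +0 (running 0)
row 1: [64, 0, 4, 16] -> [64, 4, 16, 0]  score +0 (running 0)
row 2: [4, 0, 32, 4] -> [4, 32, 4, 0]  score +0 (running 0)
row 3: [8, 0, 0, 8] -> [16, 0, 0, 0]  score +16 (running 16)
Board after move:
16 32  0  0
64  4 16  0
 4 32  4  0
16  0  0  0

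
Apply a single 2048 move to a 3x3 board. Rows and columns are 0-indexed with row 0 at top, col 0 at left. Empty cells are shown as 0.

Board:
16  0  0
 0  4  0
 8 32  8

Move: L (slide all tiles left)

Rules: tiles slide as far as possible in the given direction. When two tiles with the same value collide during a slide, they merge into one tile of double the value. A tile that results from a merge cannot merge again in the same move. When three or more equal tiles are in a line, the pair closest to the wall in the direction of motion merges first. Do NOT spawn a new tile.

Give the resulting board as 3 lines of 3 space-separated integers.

Slide left:
row 0: [16, 0, 0] -> [16, 0, 0]
row 1: [0, 4, 0] -> [4, 0, 0]
row 2: [8, 32, 8] -> [8, 32, 8]

Answer: 16  0  0
 4  0  0
 8 32  8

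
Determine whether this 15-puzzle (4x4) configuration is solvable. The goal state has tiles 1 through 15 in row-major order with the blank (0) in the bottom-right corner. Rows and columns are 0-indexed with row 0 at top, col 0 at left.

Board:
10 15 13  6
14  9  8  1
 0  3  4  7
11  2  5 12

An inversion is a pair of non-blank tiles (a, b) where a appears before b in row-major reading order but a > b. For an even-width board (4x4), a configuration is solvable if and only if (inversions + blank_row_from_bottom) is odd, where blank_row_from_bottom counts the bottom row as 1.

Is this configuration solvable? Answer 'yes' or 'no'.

Inversions: 67
Blank is in row 2 (0-indexed from top), which is row 2 counting from the bottom (bottom = 1).
67 + 2 = 69, which is odd, so the puzzle is solvable.

Answer: yes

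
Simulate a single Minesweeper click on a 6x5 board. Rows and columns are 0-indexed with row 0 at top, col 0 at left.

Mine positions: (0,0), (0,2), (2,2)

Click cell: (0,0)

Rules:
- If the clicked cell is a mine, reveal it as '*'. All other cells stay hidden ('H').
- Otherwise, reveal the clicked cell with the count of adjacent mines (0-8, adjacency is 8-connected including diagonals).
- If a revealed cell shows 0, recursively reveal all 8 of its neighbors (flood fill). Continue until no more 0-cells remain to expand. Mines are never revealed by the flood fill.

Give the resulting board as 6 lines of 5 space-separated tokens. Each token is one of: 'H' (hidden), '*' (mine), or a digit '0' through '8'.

* H H H H
H H H H H
H H H H H
H H H H H
H H H H H
H H H H H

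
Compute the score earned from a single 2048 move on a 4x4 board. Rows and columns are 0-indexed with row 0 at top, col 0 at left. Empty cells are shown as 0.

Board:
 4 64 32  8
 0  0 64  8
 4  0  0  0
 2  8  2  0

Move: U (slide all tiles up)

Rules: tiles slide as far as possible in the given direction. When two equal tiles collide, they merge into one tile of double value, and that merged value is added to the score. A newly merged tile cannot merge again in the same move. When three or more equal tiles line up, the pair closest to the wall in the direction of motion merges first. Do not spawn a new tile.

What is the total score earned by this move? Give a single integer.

Slide up:
col 0: [4, 0, 4, 2] -> [8, 2, 0, 0]  score +8 (running 8)
col 1: [64, 0, 0, 8] -> [64, 8, 0, 0]  score +0 (running 8)
col 2: [32, 64, 0, 2] -> [32, 64, 2, 0]  score +0 (running 8)
col 3: [8, 8, 0, 0] -> [16, 0, 0, 0]  score +16 (running 24)
Board after move:
 8 64 32 16
 2  8 64  0
 0  0  2  0
 0  0  0  0

Answer: 24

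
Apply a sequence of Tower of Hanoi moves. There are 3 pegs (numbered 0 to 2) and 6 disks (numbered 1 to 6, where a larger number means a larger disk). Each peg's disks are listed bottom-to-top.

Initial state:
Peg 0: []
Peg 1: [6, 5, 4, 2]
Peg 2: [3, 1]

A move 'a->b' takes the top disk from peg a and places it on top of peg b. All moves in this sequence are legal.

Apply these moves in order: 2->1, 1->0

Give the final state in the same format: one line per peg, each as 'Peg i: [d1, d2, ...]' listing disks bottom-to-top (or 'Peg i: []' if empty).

Answer: Peg 0: [1]
Peg 1: [6, 5, 4, 2]
Peg 2: [3]

Derivation:
After move 1 (2->1):
Peg 0: []
Peg 1: [6, 5, 4, 2, 1]
Peg 2: [3]

After move 2 (1->0):
Peg 0: [1]
Peg 1: [6, 5, 4, 2]
Peg 2: [3]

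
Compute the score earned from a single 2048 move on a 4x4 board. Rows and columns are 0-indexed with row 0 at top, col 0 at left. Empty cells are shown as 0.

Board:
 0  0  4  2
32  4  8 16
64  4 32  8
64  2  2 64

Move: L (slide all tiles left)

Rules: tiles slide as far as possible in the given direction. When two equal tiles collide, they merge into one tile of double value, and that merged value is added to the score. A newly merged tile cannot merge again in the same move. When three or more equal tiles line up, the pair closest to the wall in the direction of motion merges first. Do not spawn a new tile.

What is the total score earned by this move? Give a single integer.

Answer: 4

Derivation:
Slide left:
row 0: [0, 0, 4, 2] -> [4, 2, 0, 0]  score +0 (running 0)
row 1: [32, 4, 8, 16] -> [32, 4, 8, 16]  score +0 (running 0)
row 2: [64, 4, 32, 8] -> [64, 4, 32, 8]  score +0 (running 0)
row 3: [64, 2, 2, 64] -> [64, 4, 64, 0]  score +4 (running 4)
Board after move:
 4  2  0  0
32  4  8 16
64  4 32  8
64  4 64  0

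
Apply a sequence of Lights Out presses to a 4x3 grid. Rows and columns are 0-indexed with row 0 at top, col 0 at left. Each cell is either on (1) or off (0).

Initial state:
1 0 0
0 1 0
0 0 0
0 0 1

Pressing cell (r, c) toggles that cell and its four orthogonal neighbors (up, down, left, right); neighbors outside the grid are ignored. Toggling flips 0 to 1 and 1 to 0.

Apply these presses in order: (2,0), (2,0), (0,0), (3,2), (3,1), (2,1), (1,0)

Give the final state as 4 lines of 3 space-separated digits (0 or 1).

Answer: 1 1 0
0 1 0
0 0 0
1 1 1

Derivation:
After press 1 at (2,0):
1 0 0
1 1 0
1 1 0
1 0 1

After press 2 at (2,0):
1 0 0
0 1 0
0 0 0
0 0 1

After press 3 at (0,0):
0 1 0
1 1 0
0 0 0
0 0 1

After press 4 at (3,2):
0 1 0
1 1 0
0 0 1
0 1 0

After press 5 at (3,1):
0 1 0
1 1 0
0 1 1
1 0 1

After press 6 at (2,1):
0 1 0
1 0 0
1 0 0
1 1 1

After press 7 at (1,0):
1 1 0
0 1 0
0 0 0
1 1 1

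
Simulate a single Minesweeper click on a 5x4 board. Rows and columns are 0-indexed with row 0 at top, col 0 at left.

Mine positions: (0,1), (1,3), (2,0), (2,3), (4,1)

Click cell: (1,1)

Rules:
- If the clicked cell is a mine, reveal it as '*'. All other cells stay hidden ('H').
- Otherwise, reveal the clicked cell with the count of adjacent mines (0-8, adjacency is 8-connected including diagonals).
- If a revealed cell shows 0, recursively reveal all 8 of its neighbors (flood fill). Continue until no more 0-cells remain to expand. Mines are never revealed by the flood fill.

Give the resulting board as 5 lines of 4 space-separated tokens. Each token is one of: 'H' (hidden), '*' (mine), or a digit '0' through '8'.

H H H H
H 2 H H
H H H H
H H H H
H H H H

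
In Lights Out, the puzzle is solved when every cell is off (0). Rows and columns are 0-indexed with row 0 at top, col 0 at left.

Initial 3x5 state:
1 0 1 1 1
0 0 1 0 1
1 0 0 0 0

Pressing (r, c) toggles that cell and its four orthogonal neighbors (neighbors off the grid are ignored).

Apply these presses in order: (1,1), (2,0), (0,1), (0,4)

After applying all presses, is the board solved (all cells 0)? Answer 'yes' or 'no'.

After press 1 at (1,1):
1 1 1 1 1
1 1 0 0 1
1 1 0 0 0

After press 2 at (2,0):
1 1 1 1 1
0 1 0 0 1
0 0 0 0 0

After press 3 at (0,1):
0 0 0 1 1
0 0 0 0 1
0 0 0 0 0

After press 4 at (0,4):
0 0 0 0 0
0 0 0 0 0
0 0 0 0 0

Lights still on: 0

Answer: yes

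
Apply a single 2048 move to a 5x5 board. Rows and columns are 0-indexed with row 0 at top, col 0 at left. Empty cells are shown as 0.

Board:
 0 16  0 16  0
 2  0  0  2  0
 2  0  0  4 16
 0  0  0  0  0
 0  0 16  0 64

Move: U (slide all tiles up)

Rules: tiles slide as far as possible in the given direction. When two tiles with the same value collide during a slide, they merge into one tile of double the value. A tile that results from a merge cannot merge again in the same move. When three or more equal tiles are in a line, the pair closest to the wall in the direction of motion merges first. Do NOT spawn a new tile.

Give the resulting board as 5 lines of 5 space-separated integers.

Slide up:
col 0: [0, 2, 2, 0, 0] -> [4, 0, 0, 0, 0]
col 1: [16, 0, 0, 0, 0] -> [16, 0, 0, 0, 0]
col 2: [0, 0, 0, 0, 16] -> [16, 0, 0, 0, 0]
col 3: [16, 2, 4, 0, 0] -> [16, 2, 4, 0, 0]
col 4: [0, 0, 16, 0, 64] -> [16, 64, 0, 0, 0]

Answer:  4 16 16 16 16
 0  0  0  2 64
 0  0  0  4  0
 0  0  0  0  0
 0  0  0  0  0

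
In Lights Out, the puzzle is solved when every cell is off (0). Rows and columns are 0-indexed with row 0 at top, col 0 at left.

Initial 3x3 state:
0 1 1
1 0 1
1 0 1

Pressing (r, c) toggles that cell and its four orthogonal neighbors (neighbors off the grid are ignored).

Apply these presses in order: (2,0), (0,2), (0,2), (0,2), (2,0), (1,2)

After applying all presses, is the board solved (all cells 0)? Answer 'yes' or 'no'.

Answer: no

Derivation:
After press 1 at (2,0):
0 1 1
0 0 1
0 1 1

After press 2 at (0,2):
0 0 0
0 0 0
0 1 1

After press 3 at (0,2):
0 1 1
0 0 1
0 1 1

After press 4 at (0,2):
0 0 0
0 0 0
0 1 1

After press 5 at (2,0):
0 0 0
1 0 0
1 0 1

After press 6 at (1,2):
0 0 1
1 1 1
1 0 0

Lights still on: 5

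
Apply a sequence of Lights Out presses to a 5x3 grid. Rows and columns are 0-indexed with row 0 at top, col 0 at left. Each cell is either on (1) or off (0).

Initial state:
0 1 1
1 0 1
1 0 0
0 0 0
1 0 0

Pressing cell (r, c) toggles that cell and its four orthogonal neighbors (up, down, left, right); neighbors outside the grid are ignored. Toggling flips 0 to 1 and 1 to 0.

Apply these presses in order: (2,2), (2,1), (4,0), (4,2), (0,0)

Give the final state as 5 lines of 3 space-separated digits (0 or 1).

After press 1 at (2,2):
0 1 1
1 0 0
1 1 1
0 0 1
1 0 0

After press 2 at (2,1):
0 1 1
1 1 0
0 0 0
0 1 1
1 0 0

After press 3 at (4,0):
0 1 1
1 1 0
0 0 0
1 1 1
0 1 0

After press 4 at (4,2):
0 1 1
1 1 0
0 0 0
1 1 0
0 0 1

After press 5 at (0,0):
1 0 1
0 1 0
0 0 0
1 1 0
0 0 1

Answer: 1 0 1
0 1 0
0 0 0
1 1 0
0 0 1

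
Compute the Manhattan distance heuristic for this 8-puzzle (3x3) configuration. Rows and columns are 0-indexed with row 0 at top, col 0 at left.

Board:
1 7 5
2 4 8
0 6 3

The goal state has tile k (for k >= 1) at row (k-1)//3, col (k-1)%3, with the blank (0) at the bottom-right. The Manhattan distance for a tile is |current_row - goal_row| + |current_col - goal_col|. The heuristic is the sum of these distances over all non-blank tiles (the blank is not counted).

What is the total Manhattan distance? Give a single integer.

Answer: 14

Derivation:
Tile 1: at (0,0), goal (0,0), distance |0-0|+|0-0| = 0
Tile 7: at (0,1), goal (2,0), distance |0-2|+|1-0| = 3
Tile 5: at (0,2), goal (1,1), distance |0-1|+|2-1| = 2
Tile 2: at (1,0), goal (0,1), distance |1-0|+|0-1| = 2
Tile 4: at (1,1), goal (1,0), distance |1-1|+|1-0| = 1
Tile 8: at (1,2), goal (2,1), distance |1-2|+|2-1| = 2
Tile 6: at (2,1), goal (1,2), distance |2-1|+|1-2| = 2
Tile 3: at (2,2), goal (0,2), distance |2-0|+|2-2| = 2
Sum: 0 + 3 + 2 + 2 + 1 + 2 + 2 + 2 = 14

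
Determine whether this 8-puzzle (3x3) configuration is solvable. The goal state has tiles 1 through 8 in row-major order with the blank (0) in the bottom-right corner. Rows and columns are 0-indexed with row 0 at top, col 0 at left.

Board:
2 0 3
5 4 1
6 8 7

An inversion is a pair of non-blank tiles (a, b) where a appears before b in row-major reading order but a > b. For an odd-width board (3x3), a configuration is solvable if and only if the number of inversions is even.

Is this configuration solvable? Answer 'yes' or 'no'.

Answer: yes

Derivation:
Inversions (pairs i<j in row-major order where tile[i] > tile[j] > 0): 6
6 is even, so the puzzle is solvable.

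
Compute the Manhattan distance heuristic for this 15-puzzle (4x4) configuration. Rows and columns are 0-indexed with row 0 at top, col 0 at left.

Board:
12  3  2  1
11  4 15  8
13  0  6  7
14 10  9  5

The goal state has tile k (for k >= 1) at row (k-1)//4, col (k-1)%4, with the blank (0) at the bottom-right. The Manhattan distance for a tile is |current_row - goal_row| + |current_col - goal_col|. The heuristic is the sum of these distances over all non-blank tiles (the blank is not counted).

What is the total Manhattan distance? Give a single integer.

Tile 12: at (0,0), goal (2,3), distance |0-2|+|0-3| = 5
Tile 3: at (0,1), goal (0,2), distance |0-0|+|1-2| = 1
Tile 2: at (0,2), goal (0,1), distance |0-0|+|2-1| = 1
Tile 1: at (0,3), goal (0,0), distance |0-0|+|3-0| = 3
Tile 11: at (1,0), goal (2,2), distance |1-2|+|0-2| = 3
Tile 4: at (1,1), goal (0,3), distance |1-0|+|1-3| = 3
Tile 15: at (1,2), goal (3,2), distance |1-3|+|2-2| = 2
Tile 8: at (1,3), goal (1,3), distance |1-1|+|3-3| = 0
Tile 13: at (2,0), goal (3,0), distance |2-3|+|0-0| = 1
Tile 6: at (2,2), goal (1,1), distance |2-1|+|2-1| = 2
Tile 7: at (2,3), goal (1,2), distance |2-1|+|3-2| = 2
Tile 14: at (3,0), goal (3,1), distance |3-3|+|0-1| = 1
Tile 10: at (3,1), goal (2,1), distance |3-2|+|1-1| = 1
Tile 9: at (3,2), goal (2,0), distance |3-2|+|2-0| = 3
Tile 5: at (3,3), goal (1,0), distance |3-1|+|3-0| = 5
Sum: 5 + 1 + 1 + 3 + 3 + 3 + 2 + 0 + 1 + 2 + 2 + 1 + 1 + 3 + 5 = 33

Answer: 33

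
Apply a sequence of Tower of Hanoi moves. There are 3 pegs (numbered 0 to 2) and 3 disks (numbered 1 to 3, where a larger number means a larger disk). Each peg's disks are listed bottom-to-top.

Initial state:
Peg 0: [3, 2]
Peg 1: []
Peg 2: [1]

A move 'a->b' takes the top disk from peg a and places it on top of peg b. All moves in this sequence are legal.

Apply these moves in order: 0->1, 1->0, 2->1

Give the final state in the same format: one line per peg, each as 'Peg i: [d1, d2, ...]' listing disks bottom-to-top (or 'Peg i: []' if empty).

Answer: Peg 0: [3, 2]
Peg 1: [1]
Peg 2: []

Derivation:
After move 1 (0->1):
Peg 0: [3]
Peg 1: [2]
Peg 2: [1]

After move 2 (1->0):
Peg 0: [3, 2]
Peg 1: []
Peg 2: [1]

After move 3 (2->1):
Peg 0: [3, 2]
Peg 1: [1]
Peg 2: []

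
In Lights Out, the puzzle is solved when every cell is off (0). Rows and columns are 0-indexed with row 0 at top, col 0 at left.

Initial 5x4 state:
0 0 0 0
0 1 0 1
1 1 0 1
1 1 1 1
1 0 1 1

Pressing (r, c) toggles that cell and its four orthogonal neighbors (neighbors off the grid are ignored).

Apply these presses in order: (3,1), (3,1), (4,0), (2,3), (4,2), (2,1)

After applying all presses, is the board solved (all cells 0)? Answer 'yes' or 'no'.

Answer: yes

Derivation:
After press 1 at (3,1):
0 0 0 0
0 1 0 1
1 0 0 1
0 0 0 1
1 1 1 1

After press 2 at (3,1):
0 0 0 0
0 1 0 1
1 1 0 1
1 1 1 1
1 0 1 1

After press 3 at (4,0):
0 0 0 0
0 1 0 1
1 1 0 1
0 1 1 1
0 1 1 1

After press 4 at (2,3):
0 0 0 0
0 1 0 0
1 1 1 0
0 1 1 0
0 1 1 1

After press 5 at (4,2):
0 0 0 0
0 1 0 0
1 1 1 0
0 1 0 0
0 0 0 0

After press 6 at (2,1):
0 0 0 0
0 0 0 0
0 0 0 0
0 0 0 0
0 0 0 0

Lights still on: 0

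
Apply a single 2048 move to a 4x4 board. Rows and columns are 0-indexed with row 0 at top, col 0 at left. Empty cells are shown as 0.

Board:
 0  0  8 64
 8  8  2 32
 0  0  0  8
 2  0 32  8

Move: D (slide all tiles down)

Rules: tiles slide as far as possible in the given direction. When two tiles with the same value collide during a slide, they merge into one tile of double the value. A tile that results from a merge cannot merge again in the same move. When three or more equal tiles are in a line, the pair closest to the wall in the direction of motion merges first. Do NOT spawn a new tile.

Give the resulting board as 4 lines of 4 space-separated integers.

Slide down:
col 0: [0, 8, 0, 2] -> [0, 0, 8, 2]
col 1: [0, 8, 0, 0] -> [0, 0, 0, 8]
col 2: [8, 2, 0, 32] -> [0, 8, 2, 32]
col 3: [64, 32, 8, 8] -> [0, 64, 32, 16]

Answer:  0  0  0  0
 0  0  8 64
 8  0  2 32
 2  8 32 16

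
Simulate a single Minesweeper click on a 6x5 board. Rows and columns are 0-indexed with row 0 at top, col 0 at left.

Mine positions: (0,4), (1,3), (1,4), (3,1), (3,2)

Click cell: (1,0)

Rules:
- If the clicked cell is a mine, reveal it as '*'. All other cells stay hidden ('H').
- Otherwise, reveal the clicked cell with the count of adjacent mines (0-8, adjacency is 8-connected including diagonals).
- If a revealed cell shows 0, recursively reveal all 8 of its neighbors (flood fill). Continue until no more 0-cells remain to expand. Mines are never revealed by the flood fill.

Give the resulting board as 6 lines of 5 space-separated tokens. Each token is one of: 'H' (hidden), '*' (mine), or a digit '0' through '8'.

0 0 1 H H
0 0 1 H H
1 2 3 H H
H H H H H
H H H H H
H H H H H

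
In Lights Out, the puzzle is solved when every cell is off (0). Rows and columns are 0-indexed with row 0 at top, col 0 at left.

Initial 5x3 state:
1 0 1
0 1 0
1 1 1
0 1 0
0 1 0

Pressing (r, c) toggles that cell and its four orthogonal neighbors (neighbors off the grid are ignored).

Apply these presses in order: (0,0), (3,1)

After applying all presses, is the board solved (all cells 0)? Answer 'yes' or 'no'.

Answer: no

Derivation:
After press 1 at (0,0):
0 1 1
1 1 0
1 1 1
0 1 0
0 1 0

After press 2 at (3,1):
0 1 1
1 1 0
1 0 1
1 0 1
0 0 0

Lights still on: 8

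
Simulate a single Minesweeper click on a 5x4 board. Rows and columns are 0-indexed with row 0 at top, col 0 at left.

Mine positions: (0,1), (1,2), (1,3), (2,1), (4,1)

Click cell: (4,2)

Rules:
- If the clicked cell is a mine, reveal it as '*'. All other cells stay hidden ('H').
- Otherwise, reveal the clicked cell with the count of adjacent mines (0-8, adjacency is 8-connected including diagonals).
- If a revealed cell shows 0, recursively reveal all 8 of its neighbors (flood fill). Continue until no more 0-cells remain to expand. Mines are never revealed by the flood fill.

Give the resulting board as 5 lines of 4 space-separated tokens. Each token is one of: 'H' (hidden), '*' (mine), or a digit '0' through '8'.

H H H H
H H H H
H H H H
H H H H
H H 1 H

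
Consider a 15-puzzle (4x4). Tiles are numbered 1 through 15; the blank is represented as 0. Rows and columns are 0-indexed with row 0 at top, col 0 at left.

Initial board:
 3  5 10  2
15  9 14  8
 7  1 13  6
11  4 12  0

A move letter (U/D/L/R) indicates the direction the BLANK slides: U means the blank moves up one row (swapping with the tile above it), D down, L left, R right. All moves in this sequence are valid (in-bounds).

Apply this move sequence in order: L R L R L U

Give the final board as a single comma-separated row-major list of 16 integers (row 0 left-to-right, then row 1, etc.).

Answer: 3, 5, 10, 2, 15, 9, 14, 8, 7, 1, 0, 6, 11, 4, 13, 12

Derivation:
After move 1 (L):
 3  5 10  2
15  9 14  8
 7  1 13  6
11  4  0 12

After move 2 (R):
 3  5 10  2
15  9 14  8
 7  1 13  6
11  4 12  0

After move 3 (L):
 3  5 10  2
15  9 14  8
 7  1 13  6
11  4  0 12

After move 4 (R):
 3  5 10  2
15  9 14  8
 7  1 13  6
11  4 12  0

After move 5 (L):
 3  5 10  2
15  9 14  8
 7  1 13  6
11  4  0 12

After move 6 (U):
 3  5 10  2
15  9 14  8
 7  1  0  6
11  4 13 12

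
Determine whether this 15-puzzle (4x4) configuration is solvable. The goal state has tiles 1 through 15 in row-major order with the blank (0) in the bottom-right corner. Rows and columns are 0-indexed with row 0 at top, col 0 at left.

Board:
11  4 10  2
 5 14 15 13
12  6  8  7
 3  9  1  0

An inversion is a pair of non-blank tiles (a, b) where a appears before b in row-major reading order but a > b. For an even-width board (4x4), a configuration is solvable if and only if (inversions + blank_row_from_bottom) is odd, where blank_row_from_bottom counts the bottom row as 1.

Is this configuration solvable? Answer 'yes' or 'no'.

Answer: yes

Derivation:
Inversions: 62
Blank is in row 3 (0-indexed from top), which is row 1 counting from the bottom (bottom = 1).
62 + 1 = 63, which is odd, so the puzzle is solvable.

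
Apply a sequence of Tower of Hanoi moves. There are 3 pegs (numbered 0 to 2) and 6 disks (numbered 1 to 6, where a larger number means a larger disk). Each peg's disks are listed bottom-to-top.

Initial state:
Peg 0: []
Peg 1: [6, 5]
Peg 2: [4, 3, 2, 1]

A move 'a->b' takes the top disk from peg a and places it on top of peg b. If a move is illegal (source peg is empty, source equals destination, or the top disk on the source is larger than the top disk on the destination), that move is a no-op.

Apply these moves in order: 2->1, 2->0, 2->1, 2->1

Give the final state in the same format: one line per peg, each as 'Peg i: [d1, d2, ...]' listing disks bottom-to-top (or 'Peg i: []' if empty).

Answer: Peg 0: [2]
Peg 1: [6, 5, 1]
Peg 2: [4, 3]

Derivation:
After move 1 (2->1):
Peg 0: []
Peg 1: [6, 5, 1]
Peg 2: [4, 3, 2]

After move 2 (2->0):
Peg 0: [2]
Peg 1: [6, 5, 1]
Peg 2: [4, 3]

After move 3 (2->1):
Peg 0: [2]
Peg 1: [6, 5, 1]
Peg 2: [4, 3]

After move 4 (2->1):
Peg 0: [2]
Peg 1: [6, 5, 1]
Peg 2: [4, 3]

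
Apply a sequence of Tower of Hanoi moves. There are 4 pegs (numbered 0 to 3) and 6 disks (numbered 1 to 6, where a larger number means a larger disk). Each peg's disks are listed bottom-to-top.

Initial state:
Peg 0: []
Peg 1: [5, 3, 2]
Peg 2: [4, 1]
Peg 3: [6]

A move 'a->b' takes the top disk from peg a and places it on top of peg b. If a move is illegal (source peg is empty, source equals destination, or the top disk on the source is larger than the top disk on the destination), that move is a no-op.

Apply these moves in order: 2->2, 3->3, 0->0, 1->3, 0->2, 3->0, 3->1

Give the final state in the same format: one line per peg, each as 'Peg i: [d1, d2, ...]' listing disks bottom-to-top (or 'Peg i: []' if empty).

After move 1 (2->2):
Peg 0: []
Peg 1: [5, 3, 2]
Peg 2: [4, 1]
Peg 3: [6]

After move 2 (3->3):
Peg 0: []
Peg 1: [5, 3, 2]
Peg 2: [4, 1]
Peg 3: [6]

After move 3 (0->0):
Peg 0: []
Peg 1: [5, 3, 2]
Peg 2: [4, 1]
Peg 3: [6]

After move 4 (1->3):
Peg 0: []
Peg 1: [5, 3]
Peg 2: [4, 1]
Peg 3: [6, 2]

After move 5 (0->2):
Peg 0: []
Peg 1: [5, 3]
Peg 2: [4, 1]
Peg 3: [6, 2]

After move 6 (3->0):
Peg 0: [2]
Peg 1: [5, 3]
Peg 2: [4, 1]
Peg 3: [6]

After move 7 (3->1):
Peg 0: [2]
Peg 1: [5, 3]
Peg 2: [4, 1]
Peg 3: [6]

Answer: Peg 0: [2]
Peg 1: [5, 3]
Peg 2: [4, 1]
Peg 3: [6]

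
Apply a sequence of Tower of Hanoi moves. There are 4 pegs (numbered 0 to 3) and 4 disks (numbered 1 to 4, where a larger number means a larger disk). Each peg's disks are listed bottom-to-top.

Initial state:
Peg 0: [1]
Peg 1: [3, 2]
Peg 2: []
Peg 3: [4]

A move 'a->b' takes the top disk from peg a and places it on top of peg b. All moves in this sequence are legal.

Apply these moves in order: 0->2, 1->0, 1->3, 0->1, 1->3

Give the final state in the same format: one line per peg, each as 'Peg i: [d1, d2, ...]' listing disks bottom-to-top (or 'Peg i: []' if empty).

Answer: Peg 0: []
Peg 1: []
Peg 2: [1]
Peg 3: [4, 3, 2]

Derivation:
After move 1 (0->2):
Peg 0: []
Peg 1: [3, 2]
Peg 2: [1]
Peg 3: [4]

After move 2 (1->0):
Peg 0: [2]
Peg 1: [3]
Peg 2: [1]
Peg 3: [4]

After move 3 (1->3):
Peg 0: [2]
Peg 1: []
Peg 2: [1]
Peg 3: [4, 3]

After move 4 (0->1):
Peg 0: []
Peg 1: [2]
Peg 2: [1]
Peg 3: [4, 3]

After move 5 (1->3):
Peg 0: []
Peg 1: []
Peg 2: [1]
Peg 3: [4, 3, 2]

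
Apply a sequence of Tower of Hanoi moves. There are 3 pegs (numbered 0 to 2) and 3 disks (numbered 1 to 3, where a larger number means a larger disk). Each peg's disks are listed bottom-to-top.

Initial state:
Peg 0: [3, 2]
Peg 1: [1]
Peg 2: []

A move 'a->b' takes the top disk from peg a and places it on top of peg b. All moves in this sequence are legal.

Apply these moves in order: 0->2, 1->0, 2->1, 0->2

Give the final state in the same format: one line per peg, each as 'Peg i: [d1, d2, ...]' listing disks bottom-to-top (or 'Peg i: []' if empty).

After move 1 (0->2):
Peg 0: [3]
Peg 1: [1]
Peg 2: [2]

After move 2 (1->0):
Peg 0: [3, 1]
Peg 1: []
Peg 2: [2]

After move 3 (2->1):
Peg 0: [3, 1]
Peg 1: [2]
Peg 2: []

After move 4 (0->2):
Peg 0: [3]
Peg 1: [2]
Peg 2: [1]

Answer: Peg 0: [3]
Peg 1: [2]
Peg 2: [1]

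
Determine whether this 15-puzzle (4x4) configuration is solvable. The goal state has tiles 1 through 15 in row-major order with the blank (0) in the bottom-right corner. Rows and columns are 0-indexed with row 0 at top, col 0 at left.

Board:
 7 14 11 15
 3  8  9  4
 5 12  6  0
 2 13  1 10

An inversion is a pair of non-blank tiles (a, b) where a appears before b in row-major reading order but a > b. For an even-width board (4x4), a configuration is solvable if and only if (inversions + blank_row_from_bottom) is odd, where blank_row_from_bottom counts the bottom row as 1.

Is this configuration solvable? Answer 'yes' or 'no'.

Inversions: 63
Blank is in row 2 (0-indexed from top), which is row 2 counting from the bottom (bottom = 1).
63 + 2 = 65, which is odd, so the puzzle is solvable.

Answer: yes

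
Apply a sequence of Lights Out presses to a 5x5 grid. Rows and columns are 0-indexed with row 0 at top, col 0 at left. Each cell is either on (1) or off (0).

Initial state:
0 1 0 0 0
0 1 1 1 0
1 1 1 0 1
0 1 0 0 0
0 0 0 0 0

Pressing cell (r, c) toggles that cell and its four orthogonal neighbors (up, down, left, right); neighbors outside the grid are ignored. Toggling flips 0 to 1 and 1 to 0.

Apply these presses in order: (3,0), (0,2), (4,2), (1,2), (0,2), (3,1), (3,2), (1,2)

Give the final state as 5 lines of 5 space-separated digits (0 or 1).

After press 1 at (3,0):
0 1 0 0 0
0 1 1 1 0
0 1 1 0 1
1 0 0 0 0
1 0 0 0 0

After press 2 at (0,2):
0 0 1 1 0
0 1 0 1 0
0 1 1 0 1
1 0 0 0 0
1 0 0 0 0

After press 3 at (4,2):
0 0 1 1 0
0 1 0 1 0
0 1 1 0 1
1 0 1 0 0
1 1 1 1 0

After press 4 at (1,2):
0 0 0 1 0
0 0 1 0 0
0 1 0 0 1
1 0 1 0 0
1 1 1 1 0

After press 5 at (0,2):
0 1 1 0 0
0 0 0 0 0
0 1 0 0 1
1 0 1 0 0
1 1 1 1 0

After press 6 at (3,1):
0 1 1 0 0
0 0 0 0 0
0 0 0 0 1
0 1 0 0 0
1 0 1 1 0

After press 7 at (3,2):
0 1 1 0 0
0 0 0 0 0
0 0 1 0 1
0 0 1 1 0
1 0 0 1 0

After press 8 at (1,2):
0 1 0 0 0
0 1 1 1 0
0 0 0 0 1
0 0 1 1 0
1 0 0 1 0

Answer: 0 1 0 0 0
0 1 1 1 0
0 0 0 0 1
0 0 1 1 0
1 0 0 1 0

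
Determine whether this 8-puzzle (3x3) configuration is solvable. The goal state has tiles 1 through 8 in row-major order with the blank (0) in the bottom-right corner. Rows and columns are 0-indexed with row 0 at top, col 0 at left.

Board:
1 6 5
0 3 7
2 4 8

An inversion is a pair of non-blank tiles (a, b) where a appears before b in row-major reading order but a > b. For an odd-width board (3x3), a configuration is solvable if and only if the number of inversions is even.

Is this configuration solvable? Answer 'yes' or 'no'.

Answer: yes

Derivation:
Inversions (pairs i<j in row-major order where tile[i] > tile[j] > 0): 10
10 is even, so the puzzle is solvable.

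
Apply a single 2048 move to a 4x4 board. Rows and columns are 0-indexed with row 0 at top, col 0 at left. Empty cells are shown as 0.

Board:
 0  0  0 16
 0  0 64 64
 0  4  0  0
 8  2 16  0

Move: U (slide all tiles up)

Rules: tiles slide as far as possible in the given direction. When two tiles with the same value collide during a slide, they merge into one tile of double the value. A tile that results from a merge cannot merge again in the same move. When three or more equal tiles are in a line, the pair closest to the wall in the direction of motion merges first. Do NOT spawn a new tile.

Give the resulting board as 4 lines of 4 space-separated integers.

Answer:  8  4 64 16
 0  2 16 64
 0  0  0  0
 0  0  0  0

Derivation:
Slide up:
col 0: [0, 0, 0, 8] -> [8, 0, 0, 0]
col 1: [0, 0, 4, 2] -> [4, 2, 0, 0]
col 2: [0, 64, 0, 16] -> [64, 16, 0, 0]
col 3: [16, 64, 0, 0] -> [16, 64, 0, 0]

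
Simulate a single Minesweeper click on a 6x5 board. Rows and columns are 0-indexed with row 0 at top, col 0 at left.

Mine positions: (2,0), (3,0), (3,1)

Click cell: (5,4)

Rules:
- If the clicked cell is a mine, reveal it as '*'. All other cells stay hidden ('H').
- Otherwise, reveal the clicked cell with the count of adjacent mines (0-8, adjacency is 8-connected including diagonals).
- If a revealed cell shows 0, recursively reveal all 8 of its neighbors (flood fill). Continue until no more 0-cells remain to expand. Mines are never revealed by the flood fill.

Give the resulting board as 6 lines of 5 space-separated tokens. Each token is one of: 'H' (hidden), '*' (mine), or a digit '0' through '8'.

0 0 0 0 0
1 1 0 0 0
H 3 1 0 0
H H 1 0 0
2 2 1 0 0
0 0 0 0 0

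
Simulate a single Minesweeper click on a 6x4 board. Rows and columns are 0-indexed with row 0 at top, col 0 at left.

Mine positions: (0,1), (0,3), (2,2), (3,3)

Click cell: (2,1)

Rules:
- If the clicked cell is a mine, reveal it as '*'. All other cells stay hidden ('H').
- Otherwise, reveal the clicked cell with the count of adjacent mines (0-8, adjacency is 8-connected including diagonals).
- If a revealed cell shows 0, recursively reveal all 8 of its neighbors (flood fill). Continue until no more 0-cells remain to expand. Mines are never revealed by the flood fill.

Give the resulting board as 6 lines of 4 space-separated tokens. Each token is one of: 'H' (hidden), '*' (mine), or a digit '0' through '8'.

H H H H
H H H H
H 1 H H
H H H H
H H H H
H H H H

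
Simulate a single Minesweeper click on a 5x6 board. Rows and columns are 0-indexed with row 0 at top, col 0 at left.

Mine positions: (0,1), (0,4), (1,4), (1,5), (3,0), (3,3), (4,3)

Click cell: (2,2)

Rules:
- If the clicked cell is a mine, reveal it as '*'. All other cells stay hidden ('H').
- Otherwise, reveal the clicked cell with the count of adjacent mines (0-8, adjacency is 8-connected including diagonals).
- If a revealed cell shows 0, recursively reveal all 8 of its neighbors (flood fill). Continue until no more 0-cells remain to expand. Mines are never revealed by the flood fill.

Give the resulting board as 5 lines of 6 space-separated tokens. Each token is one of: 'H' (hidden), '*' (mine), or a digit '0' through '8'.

H H H H H H
H H H H H H
H H 1 H H H
H H H H H H
H H H H H H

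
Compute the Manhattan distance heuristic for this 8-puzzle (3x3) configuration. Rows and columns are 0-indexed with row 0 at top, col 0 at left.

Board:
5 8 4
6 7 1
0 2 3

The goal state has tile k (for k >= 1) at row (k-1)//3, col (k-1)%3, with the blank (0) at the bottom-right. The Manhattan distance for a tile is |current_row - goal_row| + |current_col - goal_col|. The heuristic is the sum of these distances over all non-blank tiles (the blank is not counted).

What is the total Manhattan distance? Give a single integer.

Answer: 18

Derivation:
Tile 5: (0,0)->(1,1) = 2
Tile 8: (0,1)->(2,1) = 2
Tile 4: (0,2)->(1,0) = 3
Tile 6: (1,0)->(1,2) = 2
Tile 7: (1,1)->(2,0) = 2
Tile 1: (1,2)->(0,0) = 3
Tile 2: (2,1)->(0,1) = 2
Tile 3: (2,2)->(0,2) = 2
Sum: 2 + 2 + 3 + 2 + 2 + 3 + 2 + 2 = 18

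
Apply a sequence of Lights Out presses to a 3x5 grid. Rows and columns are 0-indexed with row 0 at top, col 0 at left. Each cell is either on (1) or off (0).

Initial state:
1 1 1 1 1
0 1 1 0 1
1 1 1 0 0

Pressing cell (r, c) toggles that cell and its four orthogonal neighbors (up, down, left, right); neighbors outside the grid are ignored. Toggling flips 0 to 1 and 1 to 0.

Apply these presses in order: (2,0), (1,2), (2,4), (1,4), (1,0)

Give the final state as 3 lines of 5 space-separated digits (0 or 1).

Answer: 0 1 0 1 0
0 1 0 0 1
1 0 0 1 0

Derivation:
After press 1 at (2,0):
1 1 1 1 1
1 1 1 0 1
0 0 1 0 0

After press 2 at (1,2):
1 1 0 1 1
1 0 0 1 1
0 0 0 0 0

After press 3 at (2,4):
1 1 0 1 1
1 0 0 1 0
0 0 0 1 1

After press 4 at (1,4):
1 1 0 1 0
1 0 0 0 1
0 0 0 1 0

After press 5 at (1,0):
0 1 0 1 0
0 1 0 0 1
1 0 0 1 0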